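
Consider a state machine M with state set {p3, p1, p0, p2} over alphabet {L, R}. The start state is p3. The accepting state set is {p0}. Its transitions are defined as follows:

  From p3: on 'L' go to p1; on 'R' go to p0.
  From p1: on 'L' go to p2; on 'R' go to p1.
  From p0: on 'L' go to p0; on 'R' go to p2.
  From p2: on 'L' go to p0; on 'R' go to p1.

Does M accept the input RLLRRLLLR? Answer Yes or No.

No

start at p3
read 'R': p3 → p0
read 'L': p0 → p0
read 'L': p0 → p0
read 'R': p0 → p2
read 'R': p2 → p1
read 'L': p1 → p2
read 'L': p2 → p0
read 'L': p0 → p0
read 'R': p0 → p2
End state p2 is not accepting.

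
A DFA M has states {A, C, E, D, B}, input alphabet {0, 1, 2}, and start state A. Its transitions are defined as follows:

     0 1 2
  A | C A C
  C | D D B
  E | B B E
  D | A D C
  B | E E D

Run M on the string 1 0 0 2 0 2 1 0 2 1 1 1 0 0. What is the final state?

C

start at A
read '1': A → A
read '0': A → C
read '0': C → D
read '2': D → C
read '0': C → D
read '2': D → C
read '1': C → D
read '0': D → A
read '2': A → C
read '1': C → D
read '1': D → D
read '1': D → D
read '0': D → A
read '0': A → C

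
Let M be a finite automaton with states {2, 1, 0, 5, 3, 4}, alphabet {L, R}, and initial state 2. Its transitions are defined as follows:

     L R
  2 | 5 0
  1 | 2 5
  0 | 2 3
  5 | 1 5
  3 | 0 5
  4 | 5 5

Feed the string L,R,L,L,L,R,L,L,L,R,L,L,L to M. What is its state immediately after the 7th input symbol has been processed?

1

2 → 5 → 5 → 1 → 2 → 5 → 5 → 1
After 7 symbols: 1.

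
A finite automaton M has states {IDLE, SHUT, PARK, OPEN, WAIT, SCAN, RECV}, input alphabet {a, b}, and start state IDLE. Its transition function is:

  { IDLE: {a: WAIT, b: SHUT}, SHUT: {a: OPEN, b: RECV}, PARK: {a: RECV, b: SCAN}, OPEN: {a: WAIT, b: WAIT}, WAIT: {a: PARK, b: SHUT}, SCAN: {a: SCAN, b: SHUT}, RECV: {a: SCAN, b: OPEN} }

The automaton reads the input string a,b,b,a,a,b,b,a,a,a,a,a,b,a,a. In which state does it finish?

WAIT

start at IDLE
read 'a': IDLE → WAIT
read 'b': WAIT → SHUT
read 'b': SHUT → RECV
read 'a': RECV → SCAN
read 'a': SCAN → SCAN
read 'b': SCAN → SHUT
read 'b': SHUT → RECV
read 'a': RECV → SCAN
read 'a': SCAN → SCAN
read 'a': SCAN → SCAN
read 'a': SCAN → SCAN
read 'a': SCAN → SCAN
read 'b': SCAN → SHUT
read 'a': SHUT → OPEN
read 'a': OPEN → WAIT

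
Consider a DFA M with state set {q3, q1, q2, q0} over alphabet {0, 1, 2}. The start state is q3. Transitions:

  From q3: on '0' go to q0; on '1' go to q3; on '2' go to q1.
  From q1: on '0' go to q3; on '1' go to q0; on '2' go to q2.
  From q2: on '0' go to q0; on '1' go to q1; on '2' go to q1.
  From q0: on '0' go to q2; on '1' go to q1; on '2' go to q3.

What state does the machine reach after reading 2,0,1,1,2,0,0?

start at q3
read '2': q3 → q1
read '0': q1 → q3
read '1': q3 → q3
read '1': q3 → q3
read '2': q3 → q1
read '0': q1 → q3
read '0': q3 → q0

q0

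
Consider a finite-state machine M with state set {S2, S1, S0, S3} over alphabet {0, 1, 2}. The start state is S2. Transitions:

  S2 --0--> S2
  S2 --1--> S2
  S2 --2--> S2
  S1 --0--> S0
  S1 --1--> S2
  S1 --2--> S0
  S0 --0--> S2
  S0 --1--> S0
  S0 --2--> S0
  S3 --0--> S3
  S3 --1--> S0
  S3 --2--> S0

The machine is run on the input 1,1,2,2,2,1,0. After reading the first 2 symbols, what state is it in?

S2

start at S2
read '1': S2 → S2
read '1': S2 → S2
After 2 symbols: S2.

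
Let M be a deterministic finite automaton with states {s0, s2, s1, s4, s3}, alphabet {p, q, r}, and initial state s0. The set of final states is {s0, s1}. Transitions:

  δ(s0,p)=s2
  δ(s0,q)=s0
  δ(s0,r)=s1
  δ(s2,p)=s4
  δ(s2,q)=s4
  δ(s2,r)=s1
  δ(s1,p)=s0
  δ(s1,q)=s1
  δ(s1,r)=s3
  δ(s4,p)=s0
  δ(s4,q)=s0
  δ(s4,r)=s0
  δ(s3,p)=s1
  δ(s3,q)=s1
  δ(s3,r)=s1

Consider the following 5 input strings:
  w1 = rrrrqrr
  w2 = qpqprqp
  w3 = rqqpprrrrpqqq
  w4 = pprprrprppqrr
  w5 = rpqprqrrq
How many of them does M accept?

w1: s0 → s1 → s3 → s1 → s3 → s1 → s3 → s1  → end s1, accepted
w2: s0 → s0 → s2 → s4 → s0 → s1 → s1 → s0  → end s0, accepted
w3: s0 → s1 → s1 → s1 → s0 → s2 → s1 → s3 → s1 → s3 → s1 → s1 → s1 → s1  → end s1, accepted
w4: s0 → s2 → s4 → s0 → s2 → s1 → s3 → s1 → s3 → s1 → s0 → s0 → s1 → s3  → end s3, rejected
w5: s0 → s1 → s0 → s0 → s2 → s1 → s1 → s3 → s1 → s1  → end s1, accepted

4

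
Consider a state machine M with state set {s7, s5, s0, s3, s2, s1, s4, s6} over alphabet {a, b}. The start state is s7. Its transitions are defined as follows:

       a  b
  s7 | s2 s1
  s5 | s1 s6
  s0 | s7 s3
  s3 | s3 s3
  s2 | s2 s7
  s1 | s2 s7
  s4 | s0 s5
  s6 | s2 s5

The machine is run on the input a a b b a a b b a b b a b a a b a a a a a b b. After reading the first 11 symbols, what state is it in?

s1

Trace: s7 -a-> s2 -a-> s2 -b-> s7 -b-> s1 -a-> s2 -a-> s2 -b-> s7 -b-> s1 -a-> s2 -b-> s7 -b-> s1
After 11 symbols: s1.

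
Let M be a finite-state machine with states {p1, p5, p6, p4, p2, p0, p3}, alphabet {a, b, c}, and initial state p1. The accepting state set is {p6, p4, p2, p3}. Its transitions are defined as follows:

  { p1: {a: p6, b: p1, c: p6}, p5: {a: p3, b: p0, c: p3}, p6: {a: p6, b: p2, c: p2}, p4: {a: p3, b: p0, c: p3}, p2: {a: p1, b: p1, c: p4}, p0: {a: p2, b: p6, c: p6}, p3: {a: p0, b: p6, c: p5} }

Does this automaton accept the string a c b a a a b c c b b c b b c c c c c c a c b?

No

Trace: p1 -a-> p6 -c-> p2 -b-> p1 -a-> p6 -a-> p6 -a-> p6 -b-> p2 -c-> p4 -c-> p3 -b-> p6 -b-> p2 -c-> p4 -b-> p0 -b-> p6 -c-> p2 -c-> p4 -c-> p3 -c-> p5 -c-> p3 -c-> p5 -a-> p3 -c-> p5 -b-> p0
End state p0 is not accepting.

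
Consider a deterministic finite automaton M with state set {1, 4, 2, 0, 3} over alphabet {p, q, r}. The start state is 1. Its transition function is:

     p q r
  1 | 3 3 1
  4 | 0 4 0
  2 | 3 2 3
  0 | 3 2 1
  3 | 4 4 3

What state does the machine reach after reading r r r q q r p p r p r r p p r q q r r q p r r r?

1 → 1 → 1 → 1 → 3 → 4 → 0 → 3 → 4 → 0 → 3 → 3 → 3 → 4 → 0 → 1 → 3 → 4 → 0 → 1 → 3 → 4 → 0 → 1 → 1

1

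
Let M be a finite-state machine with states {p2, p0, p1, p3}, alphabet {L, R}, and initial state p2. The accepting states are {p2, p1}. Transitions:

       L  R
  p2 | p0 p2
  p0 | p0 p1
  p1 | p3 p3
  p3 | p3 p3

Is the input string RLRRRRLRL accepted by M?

No

p2 → p2 → p0 → p1 → p3 → p3 → p3 → p3 → p3 → p3
End state p3 is not accepting.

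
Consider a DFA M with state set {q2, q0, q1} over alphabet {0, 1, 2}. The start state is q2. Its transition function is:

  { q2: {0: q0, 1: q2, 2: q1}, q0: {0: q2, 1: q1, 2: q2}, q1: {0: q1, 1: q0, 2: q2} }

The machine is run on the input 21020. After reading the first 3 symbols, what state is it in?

q2

Trace: q2 -2-> q1 -1-> q0 -0-> q2
After 3 symbols: q2.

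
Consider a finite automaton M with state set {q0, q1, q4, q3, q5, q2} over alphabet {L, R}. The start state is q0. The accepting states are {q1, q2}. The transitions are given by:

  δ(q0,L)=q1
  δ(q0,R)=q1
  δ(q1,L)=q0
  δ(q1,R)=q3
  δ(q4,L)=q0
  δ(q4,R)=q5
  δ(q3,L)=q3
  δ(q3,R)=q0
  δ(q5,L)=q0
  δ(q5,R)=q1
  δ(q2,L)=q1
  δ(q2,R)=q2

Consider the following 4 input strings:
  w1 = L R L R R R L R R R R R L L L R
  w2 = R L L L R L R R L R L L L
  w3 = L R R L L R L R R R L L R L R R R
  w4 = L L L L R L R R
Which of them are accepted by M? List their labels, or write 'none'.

w1:
  start at q0
  read 'L': q0 → q1
  read 'R': q1 → q3
  read 'L': q3 → q3
  read 'R': q3 → q0
  read 'R': q0 → q1
  read 'R': q1 → q3
  read 'L': q3 → q3
  read 'R': q3 → q0
  read 'R': q0 → q1
  read 'R': q1 → q3
  read 'R': q3 → q0
  read 'R': q0 → q1
  read 'L': q1 → q0
  read 'L': q0 → q1
  read 'L': q1 → q0
  read 'R': q0 → q1
  end q1, accepted
w2:
  start at q0
  read 'R': q0 → q1
  read 'L': q1 → q0
  read 'L': q0 → q1
  read 'L': q1 → q0
  read 'R': q0 → q1
  read 'L': q1 → q0
  read 'R': q0 → q1
  read 'R': q1 → q3
  read 'L': q3 → q3
  read 'R': q3 → q0
  read 'L': q0 → q1
  read 'L': q1 → q0
  read 'L': q0 → q1
  end q1, accepted
w3:
  start at q0
  read 'L': q0 → q1
  read 'R': q1 → q3
  read 'R': q3 → q0
  read 'L': q0 → q1
  read 'L': q1 → q0
  read 'R': q0 → q1
  read 'L': q1 → q0
  read 'R': q0 → q1
  read 'R': q1 → q3
  read 'R': q3 → q0
  read 'L': q0 → q1
  read 'L': q1 → q0
  read 'R': q0 → q1
  read 'L': q1 → q0
  read 'R': q0 → q1
  read 'R': q1 → q3
  read 'R': q3 → q0
  end q0, rejected
w4:
  start at q0
  read 'L': q0 → q1
  read 'L': q1 → q0
  read 'L': q0 → q1
  read 'L': q1 → q0
  read 'R': q0 → q1
  read 'L': q1 → q0
  read 'R': q0 → q1
  read 'R': q1 → q3
  end q3, rejected

w1, w2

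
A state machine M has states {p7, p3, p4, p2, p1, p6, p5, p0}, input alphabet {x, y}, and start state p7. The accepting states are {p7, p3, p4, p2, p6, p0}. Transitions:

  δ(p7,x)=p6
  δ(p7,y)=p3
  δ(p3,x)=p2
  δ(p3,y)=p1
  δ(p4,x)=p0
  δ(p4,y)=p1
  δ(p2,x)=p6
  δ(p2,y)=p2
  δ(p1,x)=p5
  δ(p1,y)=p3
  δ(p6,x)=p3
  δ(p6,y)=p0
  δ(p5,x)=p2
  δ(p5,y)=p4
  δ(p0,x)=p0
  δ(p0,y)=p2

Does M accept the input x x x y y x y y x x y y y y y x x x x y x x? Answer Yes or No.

p7 → p6 → p3 → p2 → p2 → p2 → p6 → p0 → p2 → p6 → p3 → p1 → p3 → p1 → p3 → p1 → p5 → p2 → p6 → p3 → p1 → p5 → p2
End state p2 is accepting.

Yes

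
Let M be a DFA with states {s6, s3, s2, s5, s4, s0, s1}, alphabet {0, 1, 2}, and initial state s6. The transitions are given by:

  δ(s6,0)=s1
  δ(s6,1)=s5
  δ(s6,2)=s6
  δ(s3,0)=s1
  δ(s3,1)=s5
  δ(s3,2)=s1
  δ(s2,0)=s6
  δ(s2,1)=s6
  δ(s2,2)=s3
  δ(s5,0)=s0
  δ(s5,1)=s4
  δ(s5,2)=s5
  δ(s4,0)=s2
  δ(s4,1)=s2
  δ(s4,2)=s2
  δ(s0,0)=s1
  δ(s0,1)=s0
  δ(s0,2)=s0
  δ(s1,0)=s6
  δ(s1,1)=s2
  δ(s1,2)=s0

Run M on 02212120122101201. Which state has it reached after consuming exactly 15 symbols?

s5

start at s6
read '0': s6 → s1
read '2': s1 → s0
read '2': s0 → s0
read '1': s0 → s0
read '2': s0 → s0
read '1': s0 → s0
read '2': s0 → s0
read '0': s0 → s1
read '1': s1 → s2
read '2': s2 → s3
read '2': s3 → s1
read '1': s1 → s2
read '0': s2 → s6
read '1': s6 → s5
read '2': s5 → s5
After 15 symbols: s5.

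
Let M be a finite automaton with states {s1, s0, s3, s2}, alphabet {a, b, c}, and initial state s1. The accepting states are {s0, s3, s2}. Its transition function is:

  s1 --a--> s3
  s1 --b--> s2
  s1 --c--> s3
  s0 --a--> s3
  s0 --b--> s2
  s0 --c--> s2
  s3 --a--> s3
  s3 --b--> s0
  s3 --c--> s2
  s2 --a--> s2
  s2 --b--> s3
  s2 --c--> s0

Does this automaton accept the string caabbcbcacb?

Yes

s1 → s3 → s3 → s3 → s0 → s2 → s0 → s2 → s0 → s3 → s2 → s3
End state s3 is accepting.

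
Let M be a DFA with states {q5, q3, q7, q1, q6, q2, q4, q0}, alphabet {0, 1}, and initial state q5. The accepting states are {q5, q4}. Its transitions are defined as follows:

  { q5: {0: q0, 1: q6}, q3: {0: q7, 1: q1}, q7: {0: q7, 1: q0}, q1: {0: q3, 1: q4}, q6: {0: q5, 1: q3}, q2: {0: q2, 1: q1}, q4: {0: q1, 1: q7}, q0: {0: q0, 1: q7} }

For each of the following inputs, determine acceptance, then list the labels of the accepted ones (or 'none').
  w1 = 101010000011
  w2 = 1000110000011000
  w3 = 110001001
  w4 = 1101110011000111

w1:
  start at q5
  read '1': q5 → q6
  read '0': q6 → q5
  read '1': q5 → q6
  read '0': q6 → q5
  read '1': q5 → q6
  read '0': q6 → q5
  read '0': q5 → q0
  read '0': q0 → q0
  read '0': q0 → q0
  read '0': q0 → q0
  read '1': q0 → q7
  read '1': q7 → q0
  end q0, rejected
w2:
  start at q5
  read '1': q5 → q6
  read '0': q6 → q5
  read '0': q5 → q0
  read '0': q0 → q0
  read '1': q0 → q7
  read '1': q7 → q0
  read '0': q0 → q0
  read '0': q0 → q0
  read '0': q0 → q0
  read '0': q0 → q0
  read '0': q0 → q0
  read '1': q0 → q7
  read '1': q7 → q0
  read '0': q0 → q0
  read '0': q0 → q0
  read '0': q0 → q0
  end q0, rejected
w3:
  start at q5
  read '1': q5 → q6
  read '1': q6 → q3
  read '0': q3 → q7
  read '0': q7 → q7
  read '0': q7 → q7
  read '1': q7 → q0
  read '0': q0 → q0
  read '0': q0 → q0
  read '1': q0 → q7
  end q7, rejected
w4:
  start at q5
  read '1': q5 → q6
  read '1': q6 → q3
  read '0': q3 → q7
  read '1': q7 → q0
  read '1': q0 → q7
  read '1': q7 → q0
  read '0': q0 → q0
  read '0': q0 → q0
  read '1': q0 → q7
  read '1': q7 → q0
  read '0': q0 → q0
  read '0': q0 → q0
  read '0': q0 → q0
  read '1': q0 → q7
  read '1': q7 → q0
  read '1': q0 → q7
  end q7, rejected

none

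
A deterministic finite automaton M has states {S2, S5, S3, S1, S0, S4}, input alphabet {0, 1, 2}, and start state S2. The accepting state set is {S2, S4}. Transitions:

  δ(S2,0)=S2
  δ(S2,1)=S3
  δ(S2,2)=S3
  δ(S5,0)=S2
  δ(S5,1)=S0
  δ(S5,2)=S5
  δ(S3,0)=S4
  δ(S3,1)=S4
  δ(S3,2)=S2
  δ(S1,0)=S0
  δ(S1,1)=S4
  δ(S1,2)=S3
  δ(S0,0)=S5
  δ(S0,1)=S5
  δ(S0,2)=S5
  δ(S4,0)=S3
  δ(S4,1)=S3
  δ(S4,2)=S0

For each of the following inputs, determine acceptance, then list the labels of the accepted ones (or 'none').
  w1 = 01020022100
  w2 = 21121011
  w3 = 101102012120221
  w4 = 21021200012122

w2

w1: Trace: S2 -0-> S2 -1-> S3 -0-> S4 -2-> S0 -0-> S5 -0-> S2 -2-> S3 -2-> S2 -1-> S3 -0-> S4 -0-> S3  → end S3, rejected
w2: Trace: S2 -2-> S3 -1-> S4 -1-> S3 -2-> S2 -1-> S3 -0-> S4 -1-> S3 -1-> S4  → end S4, accepted
w3: Trace: S2 -1-> S3 -0-> S4 -1-> S3 -1-> S4 -0-> S3 -2-> S2 -0-> S2 -1-> S3 -2-> S2 -1-> S3 -2-> S2 -0-> S2 -2-> S3 -2-> S2 -1-> S3  → end S3, rejected
w4: Trace: S2 -2-> S3 -1-> S4 -0-> S3 -2-> S2 -1-> S3 -2-> S2 -0-> S2 -0-> S2 -0-> S2 -1-> S3 -2-> S2 -1-> S3 -2-> S2 -2-> S3  → end S3, rejected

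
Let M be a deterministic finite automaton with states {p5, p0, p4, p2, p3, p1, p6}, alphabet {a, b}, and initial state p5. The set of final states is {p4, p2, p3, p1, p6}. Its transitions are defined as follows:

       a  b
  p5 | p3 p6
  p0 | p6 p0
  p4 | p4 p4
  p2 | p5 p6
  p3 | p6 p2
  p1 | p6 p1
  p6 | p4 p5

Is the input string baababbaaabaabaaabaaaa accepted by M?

Yes

start at p5
read 'b': p5 → p6
read 'a': p6 → p4
read 'a': p4 → p4
read 'b': p4 → p4
read 'a': p4 → p4
read 'b': p4 → p4
read 'b': p4 → p4
read 'a': p4 → p4
read 'a': p4 → p4
read 'a': p4 → p4
read 'b': p4 → p4
read 'a': p4 → p4
read 'a': p4 → p4
read 'b': p4 → p4
read 'a': p4 → p4
read 'a': p4 → p4
read 'a': p4 → p4
read 'b': p4 → p4
read 'a': p4 → p4
read 'a': p4 → p4
read 'a': p4 → p4
read 'a': p4 → p4
End state p4 is accepting.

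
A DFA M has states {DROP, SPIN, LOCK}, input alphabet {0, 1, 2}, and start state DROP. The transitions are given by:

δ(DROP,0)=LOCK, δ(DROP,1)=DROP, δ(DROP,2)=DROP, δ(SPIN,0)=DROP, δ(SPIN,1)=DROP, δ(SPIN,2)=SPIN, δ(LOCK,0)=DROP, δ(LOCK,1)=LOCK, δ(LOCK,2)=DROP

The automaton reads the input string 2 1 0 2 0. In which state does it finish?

LOCK

start at DROP
read '2': DROP → DROP
read '1': DROP → DROP
read '0': DROP → LOCK
read '2': LOCK → DROP
read '0': DROP → LOCK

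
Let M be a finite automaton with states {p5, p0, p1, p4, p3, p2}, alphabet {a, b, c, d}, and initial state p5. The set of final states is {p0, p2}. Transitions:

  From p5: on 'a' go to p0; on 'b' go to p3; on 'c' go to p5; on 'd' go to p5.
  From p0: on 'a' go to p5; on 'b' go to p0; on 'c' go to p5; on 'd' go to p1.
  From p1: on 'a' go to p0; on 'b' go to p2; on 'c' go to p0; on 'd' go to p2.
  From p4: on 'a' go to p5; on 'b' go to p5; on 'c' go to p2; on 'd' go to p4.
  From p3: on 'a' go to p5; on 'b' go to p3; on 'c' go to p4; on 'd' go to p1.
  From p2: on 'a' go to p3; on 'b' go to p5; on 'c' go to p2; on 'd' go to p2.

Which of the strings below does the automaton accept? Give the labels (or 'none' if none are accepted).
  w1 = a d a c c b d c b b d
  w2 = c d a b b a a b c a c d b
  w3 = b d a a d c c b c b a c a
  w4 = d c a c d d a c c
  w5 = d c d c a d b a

w1:
  start at p5
  read 'a': p5 → p0
  read 'd': p0 → p1
  read 'a': p1 → p0
  read 'c': p0 → p5
  read 'c': p5 → p5
  read 'b': p5 → p3
  read 'd': p3 → p1
  read 'c': p1 → p0
  read 'b': p0 → p0
  read 'b': p0 → p0
  read 'd': p0 → p1
  end p1, rejected
w2:
  start at p5
  read 'c': p5 → p5
  read 'd': p5 → p5
  read 'a': p5 → p0
  read 'b': p0 → p0
  read 'b': p0 → p0
  read 'a': p0 → p5
  read 'a': p5 → p0
  read 'b': p0 → p0
  read 'c': p0 → p5
  read 'a': p5 → p0
  read 'c': p0 → p5
  read 'd': p5 → p5
  read 'b': p5 → p3
  end p3, rejected
w3:
  start at p5
  read 'b': p5 → p3
  read 'd': p3 → p1
  read 'a': p1 → p0
  read 'a': p0 → p5
  read 'd': p5 → p5
  read 'c': p5 → p5
  read 'c': p5 → p5
  read 'b': p5 → p3
  read 'c': p3 → p4
  read 'b': p4 → p5
  read 'a': p5 → p0
  read 'c': p0 → p5
  read 'a': p5 → p0
  end p0, accepted
w4:
  start at p5
  read 'd': p5 → p5
  read 'c': p5 → p5
  read 'a': p5 → p0
  read 'c': p0 → p5
  read 'd': p5 → p5
  read 'd': p5 → p5
  read 'a': p5 → p0
  read 'c': p0 → p5
  read 'c': p5 → p5
  end p5, rejected
w5:
  start at p5
  read 'd': p5 → p5
  read 'c': p5 → p5
  read 'd': p5 → p5
  read 'c': p5 → p5
  read 'a': p5 → p0
  read 'd': p0 → p1
  read 'b': p1 → p2
  read 'a': p2 → p3
  end p3, rejected

w3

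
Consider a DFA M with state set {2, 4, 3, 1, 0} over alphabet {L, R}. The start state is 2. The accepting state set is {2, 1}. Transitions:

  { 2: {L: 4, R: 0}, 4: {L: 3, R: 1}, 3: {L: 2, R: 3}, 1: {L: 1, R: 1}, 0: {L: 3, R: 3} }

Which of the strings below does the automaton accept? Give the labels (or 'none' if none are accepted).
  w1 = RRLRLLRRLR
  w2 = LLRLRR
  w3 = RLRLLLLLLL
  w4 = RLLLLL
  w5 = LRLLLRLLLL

w1:
  start at 2
  read 'R': 2 → 0
  read 'R': 0 → 3
  read 'L': 3 → 2
  read 'R': 2 → 0
  read 'L': 0 → 3
  read 'L': 3 → 2
  read 'R': 2 → 0
  read 'R': 0 → 3
  read 'L': 3 → 2
  read 'R': 2 → 0
  end 0, rejected
w2:
  start at 2
  read 'L': 2 → 4
  read 'L': 4 → 3
  read 'R': 3 → 3
  read 'L': 3 → 2
  read 'R': 2 → 0
  read 'R': 0 → 3
  end 3, rejected
w3:
  start at 2
  read 'R': 2 → 0
  read 'L': 0 → 3
  read 'R': 3 → 3
  read 'L': 3 → 2
  read 'L': 2 → 4
  read 'L': 4 → 3
  read 'L': 3 → 2
  read 'L': 2 → 4
  read 'L': 4 → 3
  read 'L': 3 → 2
  end 2, accepted
w4:
  start at 2
  read 'R': 2 → 0
  read 'L': 0 → 3
  read 'L': 3 → 2
  read 'L': 2 → 4
  read 'L': 4 → 3
  read 'L': 3 → 2
  end 2, accepted
w5:
  start at 2
  read 'L': 2 → 4
  read 'R': 4 → 1
  read 'L': 1 → 1
  read 'L': 1 → 1
  read 'L': 1 → 1
  read 'R': 1 → 1
  read 'L': 1 → 1
  read 'L': 1 → 1
  read 'L': 1 → 1
  read 'L': 1 → 1
  end 1, accepted

w3, w4, w5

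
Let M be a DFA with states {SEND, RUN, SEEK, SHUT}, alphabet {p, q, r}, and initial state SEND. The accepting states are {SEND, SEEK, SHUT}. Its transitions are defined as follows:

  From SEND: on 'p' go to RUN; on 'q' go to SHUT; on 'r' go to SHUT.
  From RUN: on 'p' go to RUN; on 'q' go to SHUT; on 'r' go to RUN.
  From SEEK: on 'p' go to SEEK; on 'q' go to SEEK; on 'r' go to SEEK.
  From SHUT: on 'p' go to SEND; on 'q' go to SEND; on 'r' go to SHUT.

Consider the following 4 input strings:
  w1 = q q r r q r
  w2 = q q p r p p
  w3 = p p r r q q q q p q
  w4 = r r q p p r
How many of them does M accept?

2

w1: SEND → SHUT → SEND → SHUT → SHUT → SEND → SHUT  → end SHUT, accepted
w2: SEND → SHUT → SEND → RUN → RUN → RUN → RUN  → end RUN, rejected
w3: SEND → RUN → RUN → RUN → RUN → SHUT → SEND → SHUT → SEND → RUN → SHUT  → end SHUT, accepted
w4: SEND → SHUT → SHUT → SEND → RUN → RUN → RUN  → end RUN, rejected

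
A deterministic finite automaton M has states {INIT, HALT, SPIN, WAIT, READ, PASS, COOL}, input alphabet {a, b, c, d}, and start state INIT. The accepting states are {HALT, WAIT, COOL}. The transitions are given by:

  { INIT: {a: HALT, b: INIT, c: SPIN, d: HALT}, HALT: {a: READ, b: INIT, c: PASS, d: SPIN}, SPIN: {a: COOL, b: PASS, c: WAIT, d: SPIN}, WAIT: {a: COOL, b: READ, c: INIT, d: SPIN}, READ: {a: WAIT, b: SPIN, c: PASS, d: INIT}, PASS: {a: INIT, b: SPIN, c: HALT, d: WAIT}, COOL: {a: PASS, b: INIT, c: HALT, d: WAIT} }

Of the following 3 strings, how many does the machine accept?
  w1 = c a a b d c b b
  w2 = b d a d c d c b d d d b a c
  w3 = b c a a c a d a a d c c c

w1:
  start at INIT
  read 'c': INIT → SPIN
  read 'a': SPIN → COOL
  read 'a': COOL → PASS
  read 'b': PASS → SPIN
  read 'd': SPIN → SPIN
  read 'c': SPIN → WAIT
  read 'b': WAIT → READ
  read 'b': READ → SPIN
  end SPIN, rejected
w2:
  start at INIT
  read 'b': INIT → INIT
  read 'd': INIT → HALT
  read 'a': HALT → READ
  read 'd': READ → INIT
  read 'c': INIT → SPIN
  read 'd': SPIN → SPIN
  read 'c': SPIN → WAIT
  read 'b': WAIT → READ
  read 'd': READ → INIT
  read 'd': INIT → HALT
  read 'd': HALT → SPIN
  read 'b': SPIN → PASS
  read 'a': PASS → INIT
  read 'c': INIT → SPIN
  end SPIN, rejected
w3:
  start at INIT
  read 'b': INIT → INIT
  read 'c': INIT → SPIN
  read 'a': SPIN → COOL
  read 'a': COOL → PASS
  read 'c': PASS → HALT
  read 'a': HALT → READ
  read 'd': READ → INIT
  read 'a': INIT → HALT
  read 'a': HALT → READ
  read 'd': READ → INIT
  read 'c': INIT → SPIN
  read 'c': SPIN → WAIT
  read 'c': WAIT → INIT
  end INIT, rejected

0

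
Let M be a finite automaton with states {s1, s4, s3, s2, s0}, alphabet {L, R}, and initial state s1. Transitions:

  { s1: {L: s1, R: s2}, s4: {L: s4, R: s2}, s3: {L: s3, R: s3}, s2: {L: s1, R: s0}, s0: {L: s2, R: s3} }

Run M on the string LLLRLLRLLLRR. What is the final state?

start at s1
read 'L': s1 → s1
read 'L': s1 → s1
read 'L': s1 → s1
read 'R': s1 → s2
read 'L': s2 → s1
read 'L': s1 → s1
read 'R': s1 → s2
read 'L': s2 → s1
read 'L': s1 → s1
read 'L': s1 → s1
read 'R': s1 → s2
read 'R': s2 → s0

s0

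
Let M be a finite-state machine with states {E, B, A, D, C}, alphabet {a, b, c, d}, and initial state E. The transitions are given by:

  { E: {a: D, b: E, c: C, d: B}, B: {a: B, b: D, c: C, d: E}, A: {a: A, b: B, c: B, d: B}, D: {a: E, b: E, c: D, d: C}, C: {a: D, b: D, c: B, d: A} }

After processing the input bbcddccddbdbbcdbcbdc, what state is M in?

B

start at E
read 'b': E → E
read 'b': E → E
read 'c': E → C
read 'd': C → A
read 'd': A → B
read 'c': B → C
read 'c': C → B
read 'd': B → E
read 'd': E → B
read 'b': B → D
read 'd': D → C
read 'b': C → D
read 'b': D → E
read 'c': E → C
read 'd': C → A
read 'b': A → B
read 'c': B → C
read 'b': C → D
read 'd': D → C
read 'c': C → B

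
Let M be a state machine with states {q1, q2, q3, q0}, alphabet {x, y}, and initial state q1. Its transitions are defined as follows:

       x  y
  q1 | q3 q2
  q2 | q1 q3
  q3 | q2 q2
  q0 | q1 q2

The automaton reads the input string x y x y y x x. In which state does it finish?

q1 → q3 → q2 → q1 → q2 → q3 → q2 → q1

q1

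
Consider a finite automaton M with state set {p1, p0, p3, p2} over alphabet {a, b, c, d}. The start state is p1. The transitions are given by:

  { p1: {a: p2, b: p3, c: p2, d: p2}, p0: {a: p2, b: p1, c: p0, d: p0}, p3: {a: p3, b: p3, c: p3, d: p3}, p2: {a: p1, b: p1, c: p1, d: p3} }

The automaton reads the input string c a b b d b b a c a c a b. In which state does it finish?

Trace: p1 -c-> p2 -a-> p1 -b-> p3 -b-> p3 -d-> p3 -b-> p3 -b-> p3 -a-> p3 -c-> p3 -a-> p3 -c-> p3 -a-> p3 -b-> p3

p3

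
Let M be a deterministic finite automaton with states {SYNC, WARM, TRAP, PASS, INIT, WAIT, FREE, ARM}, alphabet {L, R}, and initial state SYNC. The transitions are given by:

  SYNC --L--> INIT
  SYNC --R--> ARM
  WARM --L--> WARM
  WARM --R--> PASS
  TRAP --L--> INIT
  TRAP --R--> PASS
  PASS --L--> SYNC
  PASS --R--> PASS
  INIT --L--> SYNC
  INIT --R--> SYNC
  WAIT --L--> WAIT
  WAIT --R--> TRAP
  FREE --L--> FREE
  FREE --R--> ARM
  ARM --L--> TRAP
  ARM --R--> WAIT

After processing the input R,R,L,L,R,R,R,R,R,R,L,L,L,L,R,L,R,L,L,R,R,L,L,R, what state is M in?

TRAP

Trace: SYNC -R-> ARM -R-> WAIT -L-> WAIT -L-> WAIT -R-> TRAP -R-> PASS -R-> PASS -R-> PASS -R-> PASS -R-> PASS -L-> SYNC -L-> INIT -L-> SYNC -L-> INIT -R-> SYNC -L-> INIT -R-> SYNC -L-> INIT -L-> SYNC -R-> ARM -R-> WAIT -L-> WAIT -L-> WAIT -R-> TRAP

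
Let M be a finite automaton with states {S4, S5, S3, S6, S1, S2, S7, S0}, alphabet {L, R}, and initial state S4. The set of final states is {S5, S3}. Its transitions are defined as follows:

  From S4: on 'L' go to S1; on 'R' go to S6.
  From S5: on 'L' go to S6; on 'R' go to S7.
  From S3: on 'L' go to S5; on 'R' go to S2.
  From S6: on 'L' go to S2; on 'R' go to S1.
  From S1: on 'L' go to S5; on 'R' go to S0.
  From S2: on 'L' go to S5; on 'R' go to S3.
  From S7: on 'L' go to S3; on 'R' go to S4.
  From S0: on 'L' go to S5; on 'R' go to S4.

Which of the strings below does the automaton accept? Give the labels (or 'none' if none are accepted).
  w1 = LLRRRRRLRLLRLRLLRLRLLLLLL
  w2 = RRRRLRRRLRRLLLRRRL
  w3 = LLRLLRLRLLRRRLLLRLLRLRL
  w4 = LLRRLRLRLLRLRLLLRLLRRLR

w2, w3

w1:
  start at S4
  read 'L': S4 → S1
  read 'L': S1 → S5
  read 'R': S5 → S7
  read 'R': S7 → S4
  read 'R': S4 → S6
  read 'R': S6 → S1
  read 'R': S1 → S0
  read 'L': S0 → S5
  read 'R': S5 → S7
  read 'L': S7 → S3
  read 'L': S3 → S5
  read 'R': S5 → S7
  read 'L': S7 → S3
  read 'R': S3 → S2
  read 'L': S2 → S5
  read 'L': S5 → S6
  read 'R': S6 → S1
  read 'L': S1 → S5
  read 'R': S5 → S7
  read 'L': S7 → S3
  read 'L': S3 → S5
  read 'L': S5 → S6
  read 'L': S6 → S2
  read 'L': S2 → S5
  read 'L': S5 → S6
  end S6, rejected
w2:
  start at S4
  read 'R': S4 → S6
  read 'R': S6 → S1
  read 'R': S1 → S0
  read 'R': S0 → S4
  read 'L': S4 → S1
  read 'R': S1 → S0
  read 'R': S0 → S4
  read 'R': S4 → S6
  read 'L': S6 → S2
  read 'R': S2 → S3
  read 'R': S3 → S2
  read 'L': S2 → S5
  read 'L': S5 → S6
  read 'L': S6 → S2
  read 'R': S2 → S3
  read 'R': S3 → S2
  read 'R': S2 → S3
  read 'L': S3 → S5
  end S5, accepted
w3:
  start at S4
  read 'L': S4 → S1
  read 'L': S1 → S5
  read 'R': S5 → S7
  read 'L': S7 → S3
  read 'L': S3 → S5
  read 'R': S5 → S7
  read 'L': S7 → S3
  read 'R': S3 → S2
  read 'L': S2 → S5
  read 'L': S5 → S6
  read 'R': S6 → S1
  read 'R': S1 → S0
  read 'R': S0 → S4
  read 'L': S4 → S1
  read 'L': S1 → S5
  read 'L': S5 → S6
  read 'R': S6 → S1
  read 'L': S1 → S5
  read 'L': S5 → S6
  read 'R': S6 → S1
  read 'L': S1 → S5
  read 'R': S5 → S7
  read 'L': S7 → S3
  end S3, accepted
w4:
  start at S4
  read 'L': S4 → S1
  read 'L': S1 → S5
  read 'R': S5 → S7
  read 'R': S7 → S4
  read 'L': S4 → S1
  read 'R': S1 → S0
  read 'L': S0 → S5
  read 'R': S5 → S7
  read 'L': S7 → S3
  read 'L': S3 → S5
  read 'R': S5 → S7
  read 'L': S7 → S3
  read 'R': S3 → S2
  read 'L': S2 → S5
  read 'L': S5 → S6
  read 'L': S6 → S2
  read 'R': S2 → S3
  read 'L': S3 → S5
  read 'L': S5 → S6
  read 'R': S6 → S1
  read 'R': S1 → S0
  read 'L': S0 → S5
  read 'R': S5 → S7
  end S7, rejected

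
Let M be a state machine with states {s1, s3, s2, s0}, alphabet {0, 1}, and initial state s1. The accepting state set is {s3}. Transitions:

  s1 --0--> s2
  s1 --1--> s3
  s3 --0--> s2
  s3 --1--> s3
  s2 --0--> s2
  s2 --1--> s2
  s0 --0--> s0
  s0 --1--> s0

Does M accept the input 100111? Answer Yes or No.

Trace: s1 -1-> s3 -0-> s2 -0-> s2 -1-> s2 -1-> s2 -1-> s2
End state s2 is not accepting.

No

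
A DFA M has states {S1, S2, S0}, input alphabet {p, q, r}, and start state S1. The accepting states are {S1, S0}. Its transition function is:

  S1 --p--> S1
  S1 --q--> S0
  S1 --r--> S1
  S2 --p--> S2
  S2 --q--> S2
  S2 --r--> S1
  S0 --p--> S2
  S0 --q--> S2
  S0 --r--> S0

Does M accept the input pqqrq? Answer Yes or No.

Yes

start at S1
read 'p': S1 → S1
read 'q': S1 → S0
read 'q': S0 → S2
read 'r': S2 → S1
read 'q': S1 → S0
End state S0 is accepting.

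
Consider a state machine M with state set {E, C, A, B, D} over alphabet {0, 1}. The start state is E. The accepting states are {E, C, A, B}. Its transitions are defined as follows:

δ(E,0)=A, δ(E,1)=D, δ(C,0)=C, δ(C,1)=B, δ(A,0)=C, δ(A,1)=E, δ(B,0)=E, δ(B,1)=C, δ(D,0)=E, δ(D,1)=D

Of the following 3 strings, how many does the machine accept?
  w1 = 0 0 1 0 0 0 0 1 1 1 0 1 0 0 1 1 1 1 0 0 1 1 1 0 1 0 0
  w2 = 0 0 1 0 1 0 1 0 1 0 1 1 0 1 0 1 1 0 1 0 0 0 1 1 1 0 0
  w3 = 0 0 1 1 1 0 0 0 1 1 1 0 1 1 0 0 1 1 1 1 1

2

w1: Trace: E -0-> A -0-> C -1-> B -0-> E -0-> A -0-> C -0-> C -1-> B -1-> C -1-> B -0-> E -1-> D -0-> E -0-> A -1-> E -1-> D -1-> D -1-> D -0-> E -0-> A -1-> E -1-> D -1-> D -0-> E -1-> D -0-> E -0-> A  → end A, accepted
w2: Trace: E -0-> A -0-> C -1-> B -0-> E -1-> D -0-> E -1-> D -0-> E -1-> D -0-> E -1-> D -1-> D -0-> E -1-> D -0-> E -1-> D -1-> D -0-> E -1-> D -0-> E -0-> A -0-> C -1-> B -1-> C -1-> B -0-> E -0-> A  → end A, accepted
w3: Trace: E -0-> A -0-> C -1-> B -1-> C -1-> B -0-> E -0-> A -0-> C -1-> B -1-> C -1-> B -0-> E -1-> D -1-> D -0-> E -0-> A -1-> E -1-> D -1-> D -1-> D -1-> D  → end D, rejected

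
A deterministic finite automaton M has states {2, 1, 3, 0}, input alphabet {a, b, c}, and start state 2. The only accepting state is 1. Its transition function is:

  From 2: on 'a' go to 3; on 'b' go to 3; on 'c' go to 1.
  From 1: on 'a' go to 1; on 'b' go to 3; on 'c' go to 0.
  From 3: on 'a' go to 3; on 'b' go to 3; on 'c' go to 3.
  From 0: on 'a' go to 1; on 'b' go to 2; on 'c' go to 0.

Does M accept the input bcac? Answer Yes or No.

No

2 → 3 → 3 → 3 → 3
End state 3 is not accepting.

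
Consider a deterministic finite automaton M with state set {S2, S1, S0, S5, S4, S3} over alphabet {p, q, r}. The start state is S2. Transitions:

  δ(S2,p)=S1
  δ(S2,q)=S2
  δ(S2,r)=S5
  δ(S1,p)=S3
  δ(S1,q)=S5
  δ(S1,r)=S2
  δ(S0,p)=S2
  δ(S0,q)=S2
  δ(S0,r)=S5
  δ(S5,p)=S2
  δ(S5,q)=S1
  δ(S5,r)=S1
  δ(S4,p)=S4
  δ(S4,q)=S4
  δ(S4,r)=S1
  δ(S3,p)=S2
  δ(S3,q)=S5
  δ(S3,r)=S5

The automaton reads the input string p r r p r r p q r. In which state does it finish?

start at S2
read 'p': S2 → S1
read 'r': S1 → S2
read 'r': S2 → S5
read 'p': S5 → S2
read 'r': S2 → S5
read 'r': S5 → S1
read 'p': S1 → S3
read 'q': S3 → S5
read 'r': S5 → S1

S1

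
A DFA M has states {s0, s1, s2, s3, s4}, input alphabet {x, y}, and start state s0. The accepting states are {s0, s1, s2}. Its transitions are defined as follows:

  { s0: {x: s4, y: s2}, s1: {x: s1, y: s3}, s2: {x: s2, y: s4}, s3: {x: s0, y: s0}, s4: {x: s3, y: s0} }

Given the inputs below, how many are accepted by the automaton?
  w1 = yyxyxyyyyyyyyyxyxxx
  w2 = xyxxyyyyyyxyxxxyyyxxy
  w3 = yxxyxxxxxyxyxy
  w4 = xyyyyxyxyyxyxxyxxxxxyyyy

3

w1: Trace: s0 -y-> s2 -y-> s4 -x-> s3 -y-> s0 -x-> s4 -y-> s0 -y-> s2 -y-> s4 -y-> s0 -y-> s2 -y-> s4 -y-> s0 -y-> s2 -y-> s4 -x-> s3 -y-> s0 -x-> s4 -x-> s3 -x-> s0  → end s0, accepted
w2: Trace: s0 -x-> s4 -y-> s0 -x-> s4 -x-> s3 -y-> s0 -y-> s2 -y-> s4 -y-> s0 -y-> s2 -y-> s4 -x-> s3 -y-> s0 -x-> s4 -x-> s3 -x-> s0 -y-> s2 -y-> s4 -y-> s0 -x-> s4 -x-> s3 -y-> s0  → end s0, accepted
w3: Trace: s0 -y-> s2 -x-> s2 -x-> s2 -y-> s4 -x-> s3 -x-> s0 -x-> s4 -x-> s3 -x-> s0 -y-> s2 -x-> s2 -y-> s4 -x-> s3 -y-> s0  → end s0, accepted
w4: Trace: s0 -x-> s4 -y-> s0 -y-> s2 -y-> s4 -y-> s0 -x-> s4 -y-> s0 -x-> s4 -y-> s0 -y-> s2 -x-> s2 -y-> s4 -x-> s3 -x-> s0 -y-> s2 -x-> s2 -x-> s2 -x-> s2 -x-> s2 -x-> s2 -y-> s4 -y-> s0 -y-> s2 -y-> s4  → end s4, rejected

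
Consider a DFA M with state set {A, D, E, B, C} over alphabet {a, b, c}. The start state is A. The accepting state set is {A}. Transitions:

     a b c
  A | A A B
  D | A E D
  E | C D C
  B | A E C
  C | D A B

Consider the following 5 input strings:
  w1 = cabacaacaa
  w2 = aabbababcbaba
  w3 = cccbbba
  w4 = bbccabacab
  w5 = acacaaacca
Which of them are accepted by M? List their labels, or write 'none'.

w1:
  start at A
  read 'c': A → B
  read 'a': B → A
  read 'b': A → A
  read 'a': A → A
  read 'c': A → B
  read 'a': B → A
  read 'a': A → A
  read 'c': A → B
  read 'a': B → A
  read 'a': A → A
  end A, accepted
w2:
  start at A
  read 'a': A → A
  read 'a': A → A
  read 'b': A → A
  read 'b': A → A
  read 'a': A → A
  read 'b': A → A
  read 'a': A → A
  read 'b': A → A
  read 'c': A → B
  read 'b': B → E
  read 'a': E → C
  read 'b': C → A
  read 'a': A → A
  end A, accepted
w3:
  start at A
  read 'c': A → B
  read 'c': B → C
  read 'c': C → B
  read 'b': B → E
  read 'b': E → D
  read 'b': D → E
  read 'a': E → C
  end C, rejected
w4:
  start at A
  read 'b': A → A
  read 'b': A → A
  read 'c': A → B
  read 'c': B → C
  read 'a': C → D
  read 'b': D → E
  read 'a': E → C
  read 'c': C → B
  read 'a': B → A
  read 'b': A → A
  end A, accepted
w5:
  start at A
  read 'a': A → A
  read 'c': A → B
  read 'a': B → A
  read 'c': A → B
  read 'a': B → A
  read 'a': A → A
  read 'a': A → A
  read 'c': A → B
  read 'c': B → C
  read 'a': C → D
  end D, rejected

w1, w2, w4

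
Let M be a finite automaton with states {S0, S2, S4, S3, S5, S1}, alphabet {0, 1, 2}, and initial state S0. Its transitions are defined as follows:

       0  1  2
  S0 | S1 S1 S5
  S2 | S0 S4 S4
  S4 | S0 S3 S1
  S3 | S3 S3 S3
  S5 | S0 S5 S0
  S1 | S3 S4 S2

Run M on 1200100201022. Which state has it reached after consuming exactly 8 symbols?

S2

Trace: S0 -1-> S1 -2-> S2 -0-> S0 -0-> S1 -1-> S4 -0-> S0 -0-> S1 -2-> S2
After 8 symbols: S2.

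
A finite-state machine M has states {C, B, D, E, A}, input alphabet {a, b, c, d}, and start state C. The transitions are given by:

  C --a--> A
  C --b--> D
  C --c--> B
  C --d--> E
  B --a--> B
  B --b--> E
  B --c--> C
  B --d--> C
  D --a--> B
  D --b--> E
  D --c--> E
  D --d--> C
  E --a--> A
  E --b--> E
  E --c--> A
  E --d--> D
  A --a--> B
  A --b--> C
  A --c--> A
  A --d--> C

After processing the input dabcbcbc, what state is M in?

B

Trace: C -d-> E -a-> A -b-> C -c-> B -b-> E -c-> A -b-> C -c-> B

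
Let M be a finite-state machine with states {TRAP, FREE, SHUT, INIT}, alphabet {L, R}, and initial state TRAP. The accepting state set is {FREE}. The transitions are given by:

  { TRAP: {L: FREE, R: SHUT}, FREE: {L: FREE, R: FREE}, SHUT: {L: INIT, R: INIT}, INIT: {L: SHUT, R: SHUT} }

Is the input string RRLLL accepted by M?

No

TRAP → SHUT → INIT → SHUT → INIT → SHUT
End state SHUT is not accepting.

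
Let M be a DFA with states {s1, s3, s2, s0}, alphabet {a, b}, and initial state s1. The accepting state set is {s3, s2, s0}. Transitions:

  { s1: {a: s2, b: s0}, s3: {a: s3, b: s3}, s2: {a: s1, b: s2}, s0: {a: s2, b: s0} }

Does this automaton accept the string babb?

s1 → s0 → s2 → s2 → s2
End state s2 is accepting.

Yes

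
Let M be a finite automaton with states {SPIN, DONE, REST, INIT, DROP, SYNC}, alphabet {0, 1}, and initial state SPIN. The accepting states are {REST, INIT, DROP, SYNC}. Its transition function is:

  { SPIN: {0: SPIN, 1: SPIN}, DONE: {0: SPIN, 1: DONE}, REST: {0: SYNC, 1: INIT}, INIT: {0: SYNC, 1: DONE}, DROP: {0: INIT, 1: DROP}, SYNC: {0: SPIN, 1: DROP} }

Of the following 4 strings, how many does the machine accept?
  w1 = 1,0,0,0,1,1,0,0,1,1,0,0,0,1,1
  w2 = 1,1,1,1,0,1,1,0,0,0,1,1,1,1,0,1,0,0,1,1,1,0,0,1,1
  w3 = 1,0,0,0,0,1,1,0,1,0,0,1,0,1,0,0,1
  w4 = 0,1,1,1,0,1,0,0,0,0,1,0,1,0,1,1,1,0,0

w1: Trace: SPIN -1-> SPIN -0-> SPIN -0-> SPIN -0-> SPIN -1-> SPIN -1-> SPIN -0-> SPIN -0-> SPIN -1-> SPIN -1-> SPIN -0-> SPIN -0-> SPIN -0-> SPIN -1-> SPIN -1-> SPIN  → end SPIN, rejected
w2: Trace: SPIN -1-> SPIN -1-> SPIN -1-> SPIN -1-> SPIN -0-> SPIN -1-> SPIN -1-> SPIN -0-> SPIN -0-> SPIN -0-> SPIN -1-> SPIN -1-> SPIN -1-> SPIN -1-> SPIN -0-> SPIN -1-> SPIN -0-> SPIN -0-> SPIN -1-> SPIN -1-> SPIN -1-> SPIN -0-> SPIN -0-> SPIN -1-> SPIN -1-> SPIN  → end SPIN, rejected
w3: Trace: SPIN -1-> SPIN -0-> SPIN -0-> SPIN -0-> SPIN -0-> SPIN -1-> SPIN -1-> SPIN -0-> SPIN -1-> SPIN -0-> SPIN -0-> SPIN -1-> SPIN -0-> SPIN -1-> SPIN -0-> SPIN -0-> SPIN -1-> SPIN  → end SPIN, rejected
w4: Trace: SPIN -0-> SPIN -1-> SPIN -1-> SPIN -1-> SPIN -0-> SPIN -1-> SPIN -0-> SPIN -0-> SPIN -0-> SPIN -0-> SPIN -1-> SPIN -0-> SPIN -1-> SPIN -0-> SPIN -1-> SPIN -1-> SPIN -1-> SPIN -0-> SPIN -0-> SPIN  → end SPIN, rejected

0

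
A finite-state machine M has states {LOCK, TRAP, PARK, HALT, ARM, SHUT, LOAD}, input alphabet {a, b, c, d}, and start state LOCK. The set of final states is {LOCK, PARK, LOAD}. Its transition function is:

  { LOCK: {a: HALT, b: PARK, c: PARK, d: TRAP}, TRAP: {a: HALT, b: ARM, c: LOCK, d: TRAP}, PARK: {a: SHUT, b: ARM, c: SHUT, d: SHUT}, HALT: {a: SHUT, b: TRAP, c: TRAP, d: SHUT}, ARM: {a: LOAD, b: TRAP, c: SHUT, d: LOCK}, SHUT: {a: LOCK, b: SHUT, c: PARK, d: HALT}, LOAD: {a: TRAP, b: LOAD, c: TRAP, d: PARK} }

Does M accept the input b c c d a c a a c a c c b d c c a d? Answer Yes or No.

Trace: LOCK -b-> PARK -c-> SHUT -c-> PARK -d-> SHUT -a-> LOCK -c-> PARK -a-> SHUT -a-> LOCK -c-> PARK -a-> SHUT -c-> PARK -c-> SHUT -b-> SHUT -d-> HALT -c-> TRAP -c-> LOCK -a-> HALT -d-> SHUT
End state SHUT is not accepting.

No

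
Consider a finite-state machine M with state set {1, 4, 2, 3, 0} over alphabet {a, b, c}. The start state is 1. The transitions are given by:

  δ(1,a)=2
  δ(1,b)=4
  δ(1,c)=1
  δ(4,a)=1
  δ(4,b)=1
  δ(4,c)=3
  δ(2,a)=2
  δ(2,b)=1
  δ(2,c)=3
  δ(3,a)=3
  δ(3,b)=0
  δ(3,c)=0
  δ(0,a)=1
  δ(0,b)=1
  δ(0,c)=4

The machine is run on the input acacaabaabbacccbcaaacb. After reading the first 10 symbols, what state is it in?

Trace: 1 -a-> 2 -c-> 3 -a-> 3 -c-> 0 -a-> 1 -a-> 2 -b-> 1 -a-> 2 -a-> 2 -b-> 1
After 10 symbols: 1.

1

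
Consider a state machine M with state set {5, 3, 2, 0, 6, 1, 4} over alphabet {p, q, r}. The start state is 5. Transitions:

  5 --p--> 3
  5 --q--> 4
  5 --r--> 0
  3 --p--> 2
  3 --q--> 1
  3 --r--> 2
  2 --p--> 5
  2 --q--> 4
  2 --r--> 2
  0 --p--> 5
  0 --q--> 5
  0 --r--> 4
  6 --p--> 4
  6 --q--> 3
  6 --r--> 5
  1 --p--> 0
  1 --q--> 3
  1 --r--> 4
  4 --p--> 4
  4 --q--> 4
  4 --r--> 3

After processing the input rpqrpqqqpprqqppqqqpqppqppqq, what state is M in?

4

start at 5
read 'r': 5 → 0
read 'p': 0 → 5
read 'q': 5 → 4
read 'r': 4 → 3
read 'p': 3 → 2
read 'q': 2 → 4
read 'q': 4 → 4
read 'q': 4 → 4
read 'p': 4 → 4
read 'p': 4 → 4
read 'r': 4 → 3
read 'q': 3 → 1
read 'q': 1 → 3
read 'p': 3 → 2
read 'p': 2 → 5
read 'q': 5 → 4
read 'q': 4 → 4
read 'q': 4 → 4
read 'p': 4 → 4
read 'q': 4 → 4
read 'p': 4 → 4
read 'p': 4 → 4
read 'q': 4 → 4
read 'p': 4 → 4
read 'p': 4 → 4
read 'q': 4 → 4
read 'q': 4 → 4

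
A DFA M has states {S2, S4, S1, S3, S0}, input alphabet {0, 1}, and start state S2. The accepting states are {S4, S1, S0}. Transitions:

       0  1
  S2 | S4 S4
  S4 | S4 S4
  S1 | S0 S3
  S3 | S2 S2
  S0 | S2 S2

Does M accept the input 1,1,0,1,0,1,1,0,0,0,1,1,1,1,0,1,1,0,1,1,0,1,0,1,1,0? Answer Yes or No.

S2 → S4 → S4 → S4 → S4 → S4 → S4 → S4 → S4 → S4 → S4 → S4 → S4 → S4 → S4 → S4 → S4 → S4 → S4 → S4 → S4 → S4 → S4 → S4 → S4 → S4 → S4
End state S4 is accepting.

Yes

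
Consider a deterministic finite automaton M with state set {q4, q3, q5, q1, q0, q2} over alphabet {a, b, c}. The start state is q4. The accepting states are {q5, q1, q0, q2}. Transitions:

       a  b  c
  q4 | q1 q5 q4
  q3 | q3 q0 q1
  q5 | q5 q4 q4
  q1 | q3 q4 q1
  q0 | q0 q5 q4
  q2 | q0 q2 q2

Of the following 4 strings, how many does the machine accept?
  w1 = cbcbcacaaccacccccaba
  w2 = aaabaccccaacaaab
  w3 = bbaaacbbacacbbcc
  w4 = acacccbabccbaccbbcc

w1: Trace: q4 -c-> q4 -b-> q5 -c-> q4 -b-> q5 -c-> q4 -a-> q1 -c-> q1 -a-> q3 -a-> q3 -c-> q1 -c-> q1 -a-> q3 -c-> q1 -c-> q1 -c-> q1 -c-> q1 -c-> q1 -a-> q3 -b-> q0 -a-> q0  → end q0, accepted
w2: Trace: q4 -a-> q1 -a-> q3 -a-> q3 -b-> q0 -a-> q0 -c-> q4 -c-> q4 -c-> q4 -c-> q4 -a-> q1 -a-> q3 -c-> q1 -a-> q3 -a-> q3 -a-> q3 -b-> q0  → end q0, accepted
w3: Trace: q4 -b-> q5 -b-> q4 -a-> q1 -a-> q3 -a-> q3 -c-> q1 -b-> q4 -b-> q5 -a-> q5 -c-> q4 -a-> q1 -c-> q1 -b-> q4 -b-> q5 -c-> q4 -c-> q4  → end q4, rejected
w4: Trace: q4 -a-> q1 -c-> q1 -a-> q3 -c-> q1 -c-> q1 -c-> q1 -b-> q4 -a-> q1 -b-> q4 -c-> q4 -c-> q4 -b-> q5 -a-> q5 -c-> q4 -c-> q4 -b-> q5 -b-> q4 -c-> q4 -c-> q4  → end q4, rejected

2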